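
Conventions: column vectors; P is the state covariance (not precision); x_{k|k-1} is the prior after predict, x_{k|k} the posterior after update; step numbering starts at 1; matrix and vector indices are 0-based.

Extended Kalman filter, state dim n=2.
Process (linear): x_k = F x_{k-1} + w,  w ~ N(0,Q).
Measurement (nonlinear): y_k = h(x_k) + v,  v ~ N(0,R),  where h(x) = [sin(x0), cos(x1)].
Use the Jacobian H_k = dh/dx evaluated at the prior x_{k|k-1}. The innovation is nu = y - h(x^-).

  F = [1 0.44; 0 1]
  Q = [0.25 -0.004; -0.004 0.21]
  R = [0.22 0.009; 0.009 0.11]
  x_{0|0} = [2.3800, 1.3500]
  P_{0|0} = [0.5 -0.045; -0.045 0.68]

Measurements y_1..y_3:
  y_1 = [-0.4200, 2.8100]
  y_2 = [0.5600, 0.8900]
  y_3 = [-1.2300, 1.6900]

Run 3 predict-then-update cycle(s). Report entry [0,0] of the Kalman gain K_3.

K[0,0] = -0.6933

step 1: x^-=[2.9740, 1.3500]  P^-=[0.8420 0.2502; 0.2502 0.8900]  H_jac=[-0.9860 0.0000; 0.0000 -0.9757]  S=[1.0386 0.2497; 0.2497 0.9573]  K=[-0.7875 -0.0496; -0.0207 -0.9017]  nu=[-0.5868, 2.5910]  x^+=[3.3075, -0.9742]  P^+=[0.1762 0.0129; 0.0129 0.1018]
step 2: x^-=[2.8789, -0.9742]  P^-=[0.4572 0.0537; 0.0537 0.3118]  H_jac=[-0.9657 0.0000; 0.0000 0.8272]  S=[0.6464 -0.0339; -0.0339 0.3234]  K=[-0.6796 0.0661; -0.0386 0.7936]  nu=[0.3003, 0.3281]  x^+=[2.6965, -0.7253]  P^+=[0.1542 0.0014; 0.0014 0.1051]
step 3: x^-=[2.3774, -0.7253]  P^-=[0.4258 0.0436; 0.0436 0.3151]  H_jac=[-0.7219 0.0000; 0.0000 0.6634]  S=[0.4419 -0.0119; -0.0119 0.2487]  K=[-0.6933 0.0832; -0.0487 0.8383]  nu=[-1.9220, 0.9417]  x^+=[3.7883, 0.1578]  P^+=[0.2103 0.0044; 0.0044 0.1383]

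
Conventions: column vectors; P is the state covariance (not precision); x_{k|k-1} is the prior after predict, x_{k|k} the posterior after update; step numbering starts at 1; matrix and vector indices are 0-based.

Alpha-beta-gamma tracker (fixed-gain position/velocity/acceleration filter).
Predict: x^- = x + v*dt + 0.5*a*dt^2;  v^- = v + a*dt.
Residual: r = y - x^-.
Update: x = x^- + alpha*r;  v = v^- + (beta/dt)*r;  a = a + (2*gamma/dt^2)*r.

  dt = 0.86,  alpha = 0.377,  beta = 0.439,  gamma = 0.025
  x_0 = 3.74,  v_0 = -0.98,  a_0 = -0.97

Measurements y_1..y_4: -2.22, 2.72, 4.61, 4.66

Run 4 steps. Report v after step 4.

step 1: x_pred=2.5385  r=-4.7585  x^+=0.7445  v^+=-4.2432  a^+=-1.2917
step 2: x_pred=-3.3823  r=6.1023  x^+=-1.0817  v^+=-2.2391  a^+=-0.8792
step 3: x_pred=-3.3325  r=7.9425  x^+=-0.3382  v^+=1.0592  a^+=-0.3422
step 4: x_pred=0.4462  r=4.2138  x^+=2.0348  v^+=2.9159  a^+=-0.0573

v_post = 2.9159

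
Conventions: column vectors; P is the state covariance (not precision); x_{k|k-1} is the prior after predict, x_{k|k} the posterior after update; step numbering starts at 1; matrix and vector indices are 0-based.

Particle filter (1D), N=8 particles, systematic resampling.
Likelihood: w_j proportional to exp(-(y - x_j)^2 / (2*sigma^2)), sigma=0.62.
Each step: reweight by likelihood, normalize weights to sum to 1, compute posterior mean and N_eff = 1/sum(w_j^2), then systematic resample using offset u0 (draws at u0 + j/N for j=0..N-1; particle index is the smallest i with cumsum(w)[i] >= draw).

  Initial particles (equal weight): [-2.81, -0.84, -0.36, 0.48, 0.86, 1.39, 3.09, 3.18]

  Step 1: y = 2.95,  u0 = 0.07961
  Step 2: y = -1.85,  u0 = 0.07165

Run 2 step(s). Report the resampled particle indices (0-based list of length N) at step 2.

step 1: w=[0.0000, 0.0000, 0.0000, 0.0002, 0.0017, 0.0216, 0.4988, 0.4777]  mean=3.0919  Neff=2.0945  idx=[6, 6, 6, 6, 7, 7, 7, 7]
step 2: w=[0.1907, 0.1907, 0.1907, 0.1907, 0.0593, 0.0593, 0.0593, 0.0593]  mean=3.1114  Neff=6.2701  idx=[0, 1, 1, 2, 2, 3, 4, 7]

resampled_idx = [0, 1, 1, 2, 2, 3, 4, 7]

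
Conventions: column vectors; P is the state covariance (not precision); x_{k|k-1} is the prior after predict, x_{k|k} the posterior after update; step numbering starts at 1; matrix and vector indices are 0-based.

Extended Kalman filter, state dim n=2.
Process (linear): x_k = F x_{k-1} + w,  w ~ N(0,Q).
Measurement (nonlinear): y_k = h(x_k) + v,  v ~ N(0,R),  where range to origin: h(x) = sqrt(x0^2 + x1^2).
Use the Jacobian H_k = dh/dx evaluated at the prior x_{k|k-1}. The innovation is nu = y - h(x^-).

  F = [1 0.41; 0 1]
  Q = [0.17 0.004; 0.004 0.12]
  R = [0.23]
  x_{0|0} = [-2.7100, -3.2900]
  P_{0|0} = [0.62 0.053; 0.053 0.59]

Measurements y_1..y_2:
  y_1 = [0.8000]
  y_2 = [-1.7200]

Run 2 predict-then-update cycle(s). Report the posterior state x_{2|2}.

x_post = [0.3156, 0.4202]

step 1: x^-=[-4.0589, -3.2900]  P^-=[0.9326 0.2989; 0.2989 0.7100]  H_jac=[-0.7768 -0.6297]  S=[1.3668]  K=[-0.6678; -0.4970]  nu=[-4.4248]  x^+=[-1.1040, -1.0909]  P^+=[0.3231 -0.1547; -0.1547 0.3724]
step 2: x^-=[-1.5513, -1.0909]  P^-=[0.4289 0.0020; 0.0020 0.4924]  H_jac=[-0.8180 -0.5752]  S=[0.6817]  K=[-0.5162; -0.4178]  nu=[-3.6165]  x^+=[0.3156, 0.4202]  P^+=[0.2472 -0.1451; -0.1451 0.3734]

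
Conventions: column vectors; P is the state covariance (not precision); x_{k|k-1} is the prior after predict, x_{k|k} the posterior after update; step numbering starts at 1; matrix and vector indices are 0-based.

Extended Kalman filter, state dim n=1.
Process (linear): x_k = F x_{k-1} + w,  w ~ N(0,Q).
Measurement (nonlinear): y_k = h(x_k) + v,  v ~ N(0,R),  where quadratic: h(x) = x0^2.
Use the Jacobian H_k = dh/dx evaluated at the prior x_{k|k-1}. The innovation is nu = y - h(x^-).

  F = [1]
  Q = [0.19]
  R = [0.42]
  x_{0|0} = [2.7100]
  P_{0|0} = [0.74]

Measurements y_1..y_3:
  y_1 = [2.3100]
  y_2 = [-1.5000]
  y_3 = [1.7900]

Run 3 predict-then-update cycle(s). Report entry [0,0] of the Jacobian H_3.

step 1: x^-=[2.7100]  P^-=[0.9300]  H_jac=[5.4200]  S=[27.7401]  K=[0.1817]  nu=[-5.0341]  x^+=[1.7953]  P^+=[0.0141]
step 2: x^-=[1.7953]  P^-=[0.2041]  H_jac=[3.5905]  S=[3.0510]  K=[0.2402]  nu=[-4.7230]  x^+=[0.6609]  P^+=[0.0281]
step 3: x^-=[0.6609]  P^-=[0.2181]  H_jac=[1.3219]  S=[0.8011]  K=[0.3599]  nu=[1.3532]  x^+=[1.1479]  P^+=[0.1143]

H_jac[0,0] = 1.3219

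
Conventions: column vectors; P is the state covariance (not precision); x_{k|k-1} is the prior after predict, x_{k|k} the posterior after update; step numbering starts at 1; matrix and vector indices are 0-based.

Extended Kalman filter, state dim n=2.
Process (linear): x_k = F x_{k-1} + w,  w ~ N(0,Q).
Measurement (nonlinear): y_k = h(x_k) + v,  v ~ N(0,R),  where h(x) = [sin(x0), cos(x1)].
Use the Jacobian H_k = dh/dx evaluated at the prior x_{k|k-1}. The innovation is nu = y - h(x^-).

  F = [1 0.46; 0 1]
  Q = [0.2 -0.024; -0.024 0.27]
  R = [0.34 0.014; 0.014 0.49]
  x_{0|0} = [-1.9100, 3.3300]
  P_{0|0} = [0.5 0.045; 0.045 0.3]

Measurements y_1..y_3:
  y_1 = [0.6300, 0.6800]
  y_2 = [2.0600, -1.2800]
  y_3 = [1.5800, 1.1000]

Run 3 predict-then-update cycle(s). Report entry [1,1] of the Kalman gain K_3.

K[1,1] = 0.1860

step 1: x^-=[-0.3782, 3.3300]  P^-=[0.8049 0.1590; 0.1590 0.5700]  H_jac=[0.9293 0.0000; 0.0000 0.1873]  S=[1.0351 0.0417; 0.0417 0.5100]  K=[0.7226 -0.0007; 0.1348 0.1983]  nu=[0.9992, 1.6623]  x^+=[0.3428, 3.7943]  P^+=[0.2644 0.0523; 0.0523 0.5289]
step 2: x^-=[2.0882, 3.7943]  P^-=[0.6244 0.2716; 0.2716 0.7989]  H_jac=[-0.4946 0.0000; 0.0000 0.6074]  S=[0.4928 -0.0676; -0.0676 0.7847]  K=[-0.6051 0.1581; -0.1900 0.6020]  nu=[1.1909, -0.4856]  x^+=[1.2909, 3.2757]  P^+=[0.4115 0.1136; 0.1136 0.4813]
step 3: x^-=[2.7977, 3.2757]  P^-=[0.8178 0.3110; 0.3110 0.7513]  H_jac=[-0.9414 0.0000; 0.0000 0.1337]  S=[1.0648 -0.0251; -0.0251 0.5034]  K=[-0.7219 0.0465; -0.2706 0.1860]  nu=[1.2428, 2.0910]  x^+=[1.9977, 3.3284]  P^+=[0.2600 0.0949; 0.0949 0.6534]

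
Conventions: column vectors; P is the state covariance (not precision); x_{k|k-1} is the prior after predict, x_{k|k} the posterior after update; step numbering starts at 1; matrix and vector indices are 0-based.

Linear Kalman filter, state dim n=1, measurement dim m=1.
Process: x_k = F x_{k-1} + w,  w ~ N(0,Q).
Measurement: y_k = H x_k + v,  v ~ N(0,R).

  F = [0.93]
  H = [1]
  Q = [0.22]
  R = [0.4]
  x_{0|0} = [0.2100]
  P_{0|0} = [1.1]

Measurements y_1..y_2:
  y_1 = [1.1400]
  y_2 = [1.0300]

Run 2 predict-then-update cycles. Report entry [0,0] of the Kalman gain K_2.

K[0,0] = 0.5444

step 1: x^-=[0.1953]  P^-=[1.1714]  S=[1.5714]  K=[0.7454]  nu=[0.9447]  x^+=[0.8995]  P^+=[0.2982]
step 2: x^-=[0.8366]  P^-=[0.4779]  S=[0.8779]  K=[0.5444]  nu=[0.1934]  x^+=[0.9419]  P^+=[0.2177]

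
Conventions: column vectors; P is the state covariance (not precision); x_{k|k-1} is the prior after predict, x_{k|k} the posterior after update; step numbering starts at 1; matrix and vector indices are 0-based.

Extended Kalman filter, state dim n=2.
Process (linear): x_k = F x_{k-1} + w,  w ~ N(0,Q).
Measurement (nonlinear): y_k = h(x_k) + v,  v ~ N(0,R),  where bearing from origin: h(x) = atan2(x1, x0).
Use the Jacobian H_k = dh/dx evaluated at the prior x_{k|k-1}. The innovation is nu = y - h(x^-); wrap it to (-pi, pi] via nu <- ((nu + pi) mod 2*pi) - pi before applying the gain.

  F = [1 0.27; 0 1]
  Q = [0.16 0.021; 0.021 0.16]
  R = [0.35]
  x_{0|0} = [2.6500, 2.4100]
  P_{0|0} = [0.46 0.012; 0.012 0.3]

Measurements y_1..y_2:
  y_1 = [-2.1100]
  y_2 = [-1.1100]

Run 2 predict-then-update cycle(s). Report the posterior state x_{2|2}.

x_post = [4.4175, 1.4753]

step 1: x^-=[3.3007, 2.4100]  P^-=[0.6484 0.1140; 0.1140 0.4600]  H_jac=[-0.1443 0.1976]  S=[0.3750]  K=[-0.1894; 0.1986]  nu=[-2.7407]  x^+=[3.8198, 1.8658]  P^+=[0.6349 0.1281; 0.1281 0.4452]
step 2: x^-=[4.3236, 1.8658]  P^-=[0.8965 0.2693; 0.2693 0.6052]  H_jac=[-0.0841 0.1950]  S=[0.3705]  K=[-0.0619; 0.2573]  nu=[-1.5174]  x^+=[4.4175, 1.4753]  P^+=[0.8951 0.2752; 0.2752 0.5807]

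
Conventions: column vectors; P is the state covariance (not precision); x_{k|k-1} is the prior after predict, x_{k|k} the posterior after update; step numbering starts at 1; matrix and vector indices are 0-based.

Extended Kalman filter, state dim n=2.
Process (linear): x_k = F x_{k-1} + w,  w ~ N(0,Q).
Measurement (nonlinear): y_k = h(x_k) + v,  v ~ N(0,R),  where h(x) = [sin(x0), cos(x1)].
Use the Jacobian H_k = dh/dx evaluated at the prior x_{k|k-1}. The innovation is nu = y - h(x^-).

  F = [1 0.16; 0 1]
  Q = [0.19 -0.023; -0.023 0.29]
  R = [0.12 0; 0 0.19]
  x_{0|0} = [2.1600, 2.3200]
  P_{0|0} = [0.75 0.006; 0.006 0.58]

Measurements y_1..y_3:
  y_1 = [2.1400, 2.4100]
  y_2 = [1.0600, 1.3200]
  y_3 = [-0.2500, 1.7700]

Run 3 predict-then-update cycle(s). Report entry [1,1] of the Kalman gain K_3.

step 1: x^-=[2.5312, 2.3200]  P^-=[0.9568 0.0758; 0.0758 0.8700]  H_jac=[-0.8194 0.0000; 0.0000 -0.7322]  S=[0.7624 0.0455; 0.0455 0.6565]  K=[-1.0275 -0.0134; -0.0237 -0.9688]  nu=[1.5668, 3.0911]  x^+=[0.8800, -0.7116]  P^+=[0.1505 0.0035; 0.0035 0.2514]
step 2: x^-=[0.7661, -0.7116]  P^-=[0.3480 0.0207; 0.0207 0.5414]  H_jac=[0.7206 0.0000; 0.0000 0.6531]  S=[0.3007 0.0097; 0.0097 0.4209]  K=[0.8335 0.0128; 0.0224 0.8395]  nu=[0.3666, 0.5627]  x^+=[1.0790, -0.2310]  P^+=[0.1388 0.0037; 0.0037 0.2442]
step 3: x^-=[1.0420, -0.2310]  P^-=[0.3363 0.0198; 0.0198 0.5342]  H_jac=[0.5045 0.0000; 0.0000 0.2290]  S=[0.2056 0.0023; 0.0023 0.2180]  K=[0.8250 0.0121; 0.0424 0.5607]  nu=[-1.1134, 0.7966]  x^+=[0.1331, 0.1684]  P^+=[0.1962 0.0101; 0.0101 0.4652]

K[1,1] = 0.5607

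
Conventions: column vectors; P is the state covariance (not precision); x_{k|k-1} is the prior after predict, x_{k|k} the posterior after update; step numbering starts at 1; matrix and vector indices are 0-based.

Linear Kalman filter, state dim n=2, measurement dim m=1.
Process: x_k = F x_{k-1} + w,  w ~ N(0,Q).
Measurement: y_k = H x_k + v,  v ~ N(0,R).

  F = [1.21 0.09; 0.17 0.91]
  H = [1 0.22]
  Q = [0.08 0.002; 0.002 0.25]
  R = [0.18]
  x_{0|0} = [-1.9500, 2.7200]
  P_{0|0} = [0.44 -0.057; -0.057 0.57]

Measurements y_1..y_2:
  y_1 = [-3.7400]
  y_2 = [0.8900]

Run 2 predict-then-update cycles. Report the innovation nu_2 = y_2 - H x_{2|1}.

step 1: x^-=[-2.1147, 2.1437]  P^-=[0.7164 0.0756; 0.0756 0.7171]  S=[0.9644]  K=[0.7601; 0.2419]  nu=[-2.0969]  x^+=[-3.7086, 1.6364]  P^+=[0.1592 -0.1018; -0.1018 0.6606]
step 2: x^-=[-4.3401, 0.8586]  P^-=[0.2963 -0.0248; -0.0248 0.7702]  S=[0.5027]  K=[0.5786; 0.2878]  nu=[5.0412]  x^+=[-1.4233, 2.3094]  P^+=[0.1280 -0.1085; -0.1085 0.7286]

innov = [5.0412]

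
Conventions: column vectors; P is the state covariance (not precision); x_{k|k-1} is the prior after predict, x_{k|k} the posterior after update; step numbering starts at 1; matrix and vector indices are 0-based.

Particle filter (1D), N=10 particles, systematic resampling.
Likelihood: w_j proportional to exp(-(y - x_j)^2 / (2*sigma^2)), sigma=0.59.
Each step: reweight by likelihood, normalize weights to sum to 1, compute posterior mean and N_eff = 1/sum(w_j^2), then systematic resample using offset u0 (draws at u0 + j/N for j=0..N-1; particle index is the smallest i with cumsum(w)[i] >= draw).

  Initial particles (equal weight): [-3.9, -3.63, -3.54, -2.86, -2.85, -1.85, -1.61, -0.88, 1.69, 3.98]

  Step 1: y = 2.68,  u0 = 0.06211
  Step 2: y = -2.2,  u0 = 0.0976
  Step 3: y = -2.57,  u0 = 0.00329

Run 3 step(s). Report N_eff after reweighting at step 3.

N_eff = 10.0000

step 1: w=[0.0000, 0.0000, 0.0000, 0.0000, 0.0000, 0.0000, 0.0000, 0.0000, 0.7349, 0.2651]  mean=2.2971  Neff=1.6384  idx=[8, 8, 8, 8, 8, 8, 8, 9, 9, 9]
step 2: w=[0.1429, 0.1429, 0.1429, 0.1429, 0.1429, 0.1429, 0.1429, 0.0000, 0.0000, 0.0000]  mean=1.6900  Neff=7.0000  idx=[0, 1, 2, 2, 3, 4, 4, 5, 6, 6]
step 3: w=[0.1000, 0.1000, 0.1000, 0.1000, 0.1000, 0.1000, 0.1000, 0.1000, 0.1000, 0.1000]  mean=1.6900  Neff=10.0000  idx=[0, 1, 2, 3, 4, 5, 6, 7, 8, 9]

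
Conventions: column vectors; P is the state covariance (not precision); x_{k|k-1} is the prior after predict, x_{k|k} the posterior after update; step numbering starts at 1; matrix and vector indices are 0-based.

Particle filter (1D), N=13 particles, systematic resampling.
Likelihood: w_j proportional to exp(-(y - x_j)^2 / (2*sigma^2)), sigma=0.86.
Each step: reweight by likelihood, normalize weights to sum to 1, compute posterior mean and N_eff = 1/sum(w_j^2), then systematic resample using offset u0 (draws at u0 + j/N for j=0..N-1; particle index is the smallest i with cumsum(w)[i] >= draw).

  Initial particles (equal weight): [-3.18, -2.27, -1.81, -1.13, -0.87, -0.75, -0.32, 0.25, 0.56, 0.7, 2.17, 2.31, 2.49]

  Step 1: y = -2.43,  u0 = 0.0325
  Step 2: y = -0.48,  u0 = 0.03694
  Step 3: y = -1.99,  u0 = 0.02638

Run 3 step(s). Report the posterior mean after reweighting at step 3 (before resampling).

step 1: w=[0.2164, 0.3111, 0.2441, 0.1010, 0.0611, 0.0470, 0.0156, 0.0025, 0.0008, 0.0004, 0.0000, 0.0000, 0.0000]  mean=-2.0426  Neff=4.5529  idx=[0, 0, 0, 1, 1, 1, 1, 2, 2, 2, 3, 4, 5]
step 2: w=[0.0018, 0.0018, 0.0018, 0.0287, 0.0287, 0.0287, 0.0287, 0.0757, 0.0757, 0.0757, 0.1882, 0.2260, 0.2384]  mean=-1.2772  Neff=6.1046  idx=[4, 6, 7, 8, 9, 10, 10, 11, 11, 11, 12, 12, 12]
step 3: w=[0.1130, 0.1130, 0.1166, 0.1166, 0.1166, 0.0723, 0.0723, 0.0510, 0.0510, 0.0510, 0.0421, 0.0421, 0.0421]  mean=-1.5377  Neff=11.1193  idx=[0, 0, 1, 2, 2, 3, 4, 4, 5, 6, 8, 9, 11]

post_mean = -1.5377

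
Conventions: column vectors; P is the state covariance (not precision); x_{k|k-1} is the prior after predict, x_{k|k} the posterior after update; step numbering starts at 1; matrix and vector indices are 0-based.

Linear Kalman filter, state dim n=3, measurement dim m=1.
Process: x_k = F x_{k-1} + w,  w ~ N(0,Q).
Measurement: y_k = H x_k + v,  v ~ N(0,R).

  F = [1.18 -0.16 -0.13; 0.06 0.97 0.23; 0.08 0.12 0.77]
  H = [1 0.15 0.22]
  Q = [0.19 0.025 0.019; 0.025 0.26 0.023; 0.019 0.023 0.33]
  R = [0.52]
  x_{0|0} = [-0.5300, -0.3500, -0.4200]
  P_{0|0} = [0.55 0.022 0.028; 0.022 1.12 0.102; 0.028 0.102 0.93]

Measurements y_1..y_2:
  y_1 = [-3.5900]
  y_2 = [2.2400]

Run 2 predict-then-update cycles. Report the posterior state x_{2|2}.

step 1: x^-=[-0.5148, -0.4679, -0.4078]  P^-=[0.9876 -0.1220 -0.0299; -0.1220 1.4138 0.4034; -0.0299 0.4034 0.9238]  S=[1.5610]  K=[0.6167; 0.1146; 0.1498]  nu=[-2.9153]  x^+=[-2.3127, -0.8019, -0.8446]  P^+=[0.3938 -0.2323 -0.1741; -0.2323 1.3933 0.3766; -0.1741 0.3766 0.8887]
step 2: x^-=[-2.4909, -1.1109, -0.9316]  P^-=[0.9458 -0.5608 -0.2981; -0.5608 1.7556 0.6052; -0.2981 0.6052 0.9232]  S=[1.2906]  K=[0.6169; -0.1273; -0.0033]  nu=[5.1025]  x^+=[0.6568, -1.7605, -0.9482]  P^+=[0.4547 -0.4594 -0.2955; -0.4594 1.7347 0.6047; -0.2955 0.6047 0.9232]

x_post = [0.6568, -1.7605, -0.9482]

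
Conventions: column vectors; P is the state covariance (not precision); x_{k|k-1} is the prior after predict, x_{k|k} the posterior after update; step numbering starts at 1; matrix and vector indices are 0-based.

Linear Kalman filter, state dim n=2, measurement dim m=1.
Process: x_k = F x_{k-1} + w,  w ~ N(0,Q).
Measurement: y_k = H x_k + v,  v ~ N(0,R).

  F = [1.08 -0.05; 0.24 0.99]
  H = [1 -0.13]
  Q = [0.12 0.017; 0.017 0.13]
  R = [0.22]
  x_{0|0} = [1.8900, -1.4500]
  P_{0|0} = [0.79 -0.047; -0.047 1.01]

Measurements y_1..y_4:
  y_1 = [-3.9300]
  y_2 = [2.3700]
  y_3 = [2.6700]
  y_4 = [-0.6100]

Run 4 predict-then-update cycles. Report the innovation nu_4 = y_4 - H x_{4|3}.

innov = [-2.3454]

step 1: x^-=[2.1137, -0.9819]  P^-=[1.0491 0.1221; 0.1221 1.1431]  S=[1.2566]  K=[0.8222; -0.0211]  nu=[-6.1713]  x^+=[-2.9603, -0.8517]  P^+=[0.1996 0.1439; 0.1439 1.1425]
step 2: x^-=[-3.1545, -1.5536]  P^-=[0.3401 0.1643; 0.1643 1.3296]  S=[0.5399]  K=[0.5904; -0.0159]  nu=[5.3226]  x^+=[-0.0119, -1.6380]  P^+=[0.1519 0.1693; 0.1693 1.3295]
step 3: x^-=[0.0690, -1.6245]  P^-=[0.2822 0.1696; 0.1696 1.5223]  S=[0.4839]  K=[0.5377; -0.0585]  nu=[2.3898]  x^+=[1.3540, -1.7643]  P^+=[0.1423 0.1848; 0.1848 1.5206]
step 4: x^-=[1.5506, -1.4217]  P^-=[0.2698 0.1740; 0.1740 1.7164]  S=[0.4736]  K=[0.5220; -0.1037]  nu=[-2.3454]  x^+=[0.3263, -1.1784]  P^+=[0.1408 0.1996; 0.1996 1.7113]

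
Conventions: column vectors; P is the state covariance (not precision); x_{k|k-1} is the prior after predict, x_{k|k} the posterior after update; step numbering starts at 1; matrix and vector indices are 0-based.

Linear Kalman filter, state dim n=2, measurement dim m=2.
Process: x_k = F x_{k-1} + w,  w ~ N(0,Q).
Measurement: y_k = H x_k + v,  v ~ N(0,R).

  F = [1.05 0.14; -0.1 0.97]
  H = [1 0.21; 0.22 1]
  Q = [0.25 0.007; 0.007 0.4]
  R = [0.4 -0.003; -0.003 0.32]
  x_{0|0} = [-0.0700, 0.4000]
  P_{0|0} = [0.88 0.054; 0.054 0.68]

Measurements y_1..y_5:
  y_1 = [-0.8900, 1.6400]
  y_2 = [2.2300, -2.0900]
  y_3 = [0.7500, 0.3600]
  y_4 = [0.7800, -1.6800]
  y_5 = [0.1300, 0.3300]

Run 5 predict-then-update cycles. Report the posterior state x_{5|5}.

step 1: x^-=[-0.0175, 0.3950]  P^-=[1.2494 0.0612; 0.0612 1.0381]  S=[1.7209 0.5539; 0.5539 1.4455]  K=[0.7513 -0.0554; -0.0820 0.7589]  nu=[-0.9555, 1.2489]  x^+=[-0.8046, 1.4211]  P^+=[0.3197 -0.0903; -0.0903 0.2630]
step 2: x^-=[-0.6458, 1.4590]  P^-=[0.5810 -0.0816; -0.0816 0.6681]  S=[0.9762 0.1798; 0.1798 0.9804]  K=[0.5888 -0.0608; -0.0641 0.6750]  nu=[2.5694, -3.4069]  x^+=[1.0743, -1.0054]  P^+=[0.2518 -0.0766; -0.0766 0.2330]
step 3: x^-=[0.9872, -1.0827]  P^-=[0.5097 -0.0648; -0.0648 0.6367]  S=[0.9105 0.1751; 0.1751 0.9528]  K=[0.5548 -0.0522; -0.0517 0.6627]  nu=[-0.0099, 1.2255]  x^+=[0.9178, -0.2700]  P^+=[0.2369 -0.0705; -0.0705 0.2277]
step 4: x^-=[0.9258, -0.3537]  P^-=[0.4949 -0.0578; -0.0578 0.6303]  S=[0.8985 0.1778; 0.1778 0.9489]  K=[0.5470 -0.0486; -0.0475 0.6598]  nu=[-0.0716, -1.5300]  x^+=[0.9611, -1.3598]  P^+=[0.2333 -0.0685; -0.0685 0.2264]
step 5: x^-=[0.8188, -1.4151]  P^-=[0.4915 -0.0556; -0.0556 0.6286]  S=[0.8959 0.1790; 0.1790 0.9479]  K=[0.5451 -0.0475; -0.0464 0.6590]  nu=[-0.3916, 1.5650]  x^+=[0.5310, -0.3657]  P^+=[0.2325 -0.0680; -0.0680 0.2260]

x_post = [0.5310, -0.3657]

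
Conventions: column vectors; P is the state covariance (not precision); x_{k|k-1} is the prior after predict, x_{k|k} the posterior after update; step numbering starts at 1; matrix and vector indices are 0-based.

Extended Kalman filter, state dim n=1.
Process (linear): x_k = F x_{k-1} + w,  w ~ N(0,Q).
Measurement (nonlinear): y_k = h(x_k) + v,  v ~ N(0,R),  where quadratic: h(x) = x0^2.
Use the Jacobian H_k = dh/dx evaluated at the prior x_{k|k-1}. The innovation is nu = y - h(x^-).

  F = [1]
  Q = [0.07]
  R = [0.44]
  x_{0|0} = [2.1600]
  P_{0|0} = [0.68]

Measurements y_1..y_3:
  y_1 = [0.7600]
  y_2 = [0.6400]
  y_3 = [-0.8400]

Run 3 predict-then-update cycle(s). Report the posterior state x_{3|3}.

step 1: x^-=[2.1600]  P^-=[0.7500]  H_jac=[4.3200]  S=[14.4368]  K=[0.2244]  nu=[-3.9056]  x^+=[1.2835]  P^+=[0.0229]
step 2: x^-=[1.2835]  P^-=[0.0929]  H_jac=[2.5670]  S=[1.0519]  K=[0.2266]  nu=[-1.0073]  x^+=[1.0552]  P^+=[0.0388]
step 3: x^-=[1.0552]  P^-=[0.1088]  H_jac=[2.1104]  S=[0.9248]  K=[0.2484]  nu=[-1.9535]  x^+=[0.5700]  P^+=[0.0518]

x_post = [0.5700]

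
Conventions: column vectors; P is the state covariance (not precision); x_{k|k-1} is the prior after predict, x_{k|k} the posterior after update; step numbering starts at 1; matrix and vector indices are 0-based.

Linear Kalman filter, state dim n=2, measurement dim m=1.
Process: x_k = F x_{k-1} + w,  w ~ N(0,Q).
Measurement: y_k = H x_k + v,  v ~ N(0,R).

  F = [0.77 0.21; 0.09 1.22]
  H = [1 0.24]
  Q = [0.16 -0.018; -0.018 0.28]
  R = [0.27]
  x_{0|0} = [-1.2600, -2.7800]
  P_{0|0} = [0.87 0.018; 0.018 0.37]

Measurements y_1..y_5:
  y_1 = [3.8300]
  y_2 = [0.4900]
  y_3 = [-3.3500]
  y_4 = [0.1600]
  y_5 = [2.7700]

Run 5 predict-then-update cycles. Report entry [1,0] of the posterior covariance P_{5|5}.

step 1: x^-=[-1.5540, -3.5050]  P^-=[0.6980 0.1543; 0.1543 0.8417]  S=[1.0905]  K=[0.6740; 0.3268]  nu=[6.2252]  x^+=[2.6417, -1.4708]  P^+=[0.2026 -0.0858; -0.0858 0.7253]
step 2: x^-=[1.7252, -1.5567]  P^-=[0.2843 0.0996; 0.0996 1.3423]  S=[0.6795]  K=[0.4537; 0.6207]  nu=[-0.8617]  x^+=[1.3344, -2.0915]  P^+=[0.1445 -0.0917; -0.0917 1.0805]
step 3: x^-=[0.5882, -2.4315]  P^-=[0.2637 0.1809; 0.1809 1.8692]  S=[0.7282]  K=[0.4217; 0.8646]  nu=[-3.3547]  x^+=[-0.8265, -5.3318]  P^+=[0.1342 -0.0846; -0.0846 1.3250]
step 4: x^-=[-1.7561, -6.5792]  P^-=[0.2706 0.2497; 0.2497 2.2346]  S=[0.7892]  K=[0.4189; 0.9960]  nu=[3.4951]  x^+=[-0.2922, -3.0982]  P^+=[0.1322 -0.0795; -0.0795 1.4517]
step 5: x^-=[-0.8756, -3.8062]  P^-=[0.2767 0.2869; 0.2869 2.4244]  S=[0.8240]  K=[0.4193; 1.0543]  nu=[4.5591]  x^+=[1.0361, 1.0003]  P^+=[0.1318 -0.0774; -0.0774 1.5085]

P_post[1,0] = -0.0774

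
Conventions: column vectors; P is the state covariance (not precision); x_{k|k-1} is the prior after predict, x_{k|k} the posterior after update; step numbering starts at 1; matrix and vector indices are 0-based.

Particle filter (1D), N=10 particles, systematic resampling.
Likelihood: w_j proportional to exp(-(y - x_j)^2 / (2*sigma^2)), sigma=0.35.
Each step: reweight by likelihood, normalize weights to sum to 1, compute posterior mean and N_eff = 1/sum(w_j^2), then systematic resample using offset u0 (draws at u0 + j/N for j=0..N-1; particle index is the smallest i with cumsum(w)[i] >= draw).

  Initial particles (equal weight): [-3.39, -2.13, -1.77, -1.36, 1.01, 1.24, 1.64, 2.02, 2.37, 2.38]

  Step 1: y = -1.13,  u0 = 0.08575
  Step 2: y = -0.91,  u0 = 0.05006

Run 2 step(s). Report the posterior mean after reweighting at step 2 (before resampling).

step 1: w=[0.0000, 0.0167, 0.1859, 0.7974, 0.0000, 0.0000, 0.0000, 0.0000, 0.0000, 0.0000]  mean=-1.4491  Neff=1.4911  idx=[2, 2, 3, 3, 3, 3, 3, 3, 3, 3]
step 2: w=[0.0136, 0.0136, 0.1216, 0.1216, 0.1216, 0.1216, 0.1216, 0.1216, 0.1216, 0.1216]  mean=-1.3711  Neff=8.4266  idx=[2, 3, 3, 4, 5, 6, 7, 7, 8, 9]

post_mean = -1.3711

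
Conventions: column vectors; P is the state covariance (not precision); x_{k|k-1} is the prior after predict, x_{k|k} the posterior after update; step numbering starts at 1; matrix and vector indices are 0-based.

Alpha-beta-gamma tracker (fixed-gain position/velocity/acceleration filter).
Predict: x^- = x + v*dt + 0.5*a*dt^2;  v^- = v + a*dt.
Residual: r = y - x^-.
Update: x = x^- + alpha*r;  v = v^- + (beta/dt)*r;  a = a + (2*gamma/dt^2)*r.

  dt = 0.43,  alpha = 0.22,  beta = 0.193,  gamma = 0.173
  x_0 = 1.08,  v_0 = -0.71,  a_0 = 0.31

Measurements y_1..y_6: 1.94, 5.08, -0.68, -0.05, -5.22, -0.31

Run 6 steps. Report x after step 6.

x_post = -2.1849

step 1: x_pred=0.8034  r=1.1366  x^+=1.0534  v^+=-0.0665  a^+=2.4370
step 2: x_pred=1.2501  r=3.8299  x^+=2.0927  v^+=2.7004  a^+=9.6038
step 3: x_pred=4.1417  r=-4.8217  x^+=3.0809  v^+=4.6658  a^+=0.5810
step 4: x_pred=5.1410  r=-5.1910  x^+=3.9989  v^+=2.5858  a^+=-9.1327
step 5: x_pred=4.2665  r=-9.4865  x^+=2.1795  v^+=-5.5992  a^+=-26.8846
step 6: x_pred=-2.7137  r=2.4037  x^+=-2.1849  v^+=-16.0807  a^+=-22.3867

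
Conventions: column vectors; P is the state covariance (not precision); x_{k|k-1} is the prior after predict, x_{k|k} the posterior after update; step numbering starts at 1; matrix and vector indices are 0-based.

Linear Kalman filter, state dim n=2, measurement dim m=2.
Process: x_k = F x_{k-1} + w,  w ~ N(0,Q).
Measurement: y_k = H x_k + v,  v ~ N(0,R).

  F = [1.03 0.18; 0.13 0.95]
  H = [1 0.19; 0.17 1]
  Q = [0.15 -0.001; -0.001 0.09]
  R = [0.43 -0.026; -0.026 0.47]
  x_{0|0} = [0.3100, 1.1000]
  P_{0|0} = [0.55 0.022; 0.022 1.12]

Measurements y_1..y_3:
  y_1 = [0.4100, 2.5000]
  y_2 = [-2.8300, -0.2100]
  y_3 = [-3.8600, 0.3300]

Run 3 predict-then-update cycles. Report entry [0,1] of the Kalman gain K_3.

K[0,1] = 0.0543

step 1: x^-=[0.5173, 1.0853]  P^-=[0.7779 0.2862; 0.2862 1.1155]  S=[1.3570 0.6137; 0.6137 1.7053]  K=[0.6000 0.0295; 0.0697 0.6576]  nu=[-0.3135, 1.3268]  x^+=[0.3683, 1.9359]  P^+=[0.2662 -0.0470; -0.0470 0.3152]
step 2: x^-=[0.7278, 1.8870]  P^-=[0.4252 0.0415; 0.0415 0.3674]  S=[0.8842 0.1589; 0.1589 0.8638]  K=[0.4820 0.0430; 0.0496 0.4244]  nu=[-3.9163, -2.2207]  x^+=[-1.2556, 0.7504]  P^+=[0.2115 -0.0283; -0.0283 0.2030]
step 3: x^-=[-1.1582, 0.5497]  P^-=[0.3705 0.0337; 0.0337 0.2698]  S=[0.8231 0.1230; 0.1230 0.7619]  K=[0.4498 0.0543; 0.0504 0.3534]  nu=[-2.8063, -0.0228]  x^+=[-2.4217, 0.4002]  P^+=[0.1957 -0.0195; -0.0195 0.1681]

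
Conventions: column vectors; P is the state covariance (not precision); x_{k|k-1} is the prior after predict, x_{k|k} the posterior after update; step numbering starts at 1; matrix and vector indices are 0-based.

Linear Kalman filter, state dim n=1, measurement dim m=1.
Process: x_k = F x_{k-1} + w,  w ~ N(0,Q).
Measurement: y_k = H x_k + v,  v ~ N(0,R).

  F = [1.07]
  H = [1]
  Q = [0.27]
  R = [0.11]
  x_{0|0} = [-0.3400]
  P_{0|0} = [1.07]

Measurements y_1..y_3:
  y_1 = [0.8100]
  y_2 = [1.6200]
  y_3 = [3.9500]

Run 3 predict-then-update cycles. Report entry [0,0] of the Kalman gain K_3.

step 1: x^-=[-0.3638]  P^-=[1.4950]  S=[1.6050]  K=[0.9315]  nu=[1.1738]  x^+=[0.7296]  P^+=[0.1025]
step 2: x^-=[0.7806]  P^-=[0.3873]  S=[0.4973]  K=[0.7788]  nu=[0.8394]  x^+=[1.4343]  P^+=[0.0857]
step 3: x^-=[1.5347]  P^-=[0.3681]  S=[0.4781]  K=[0.7699]  nu=[2.4153]  x^+=[3.3943]  P^+=[0.0847]

K[0,0] = 0.7699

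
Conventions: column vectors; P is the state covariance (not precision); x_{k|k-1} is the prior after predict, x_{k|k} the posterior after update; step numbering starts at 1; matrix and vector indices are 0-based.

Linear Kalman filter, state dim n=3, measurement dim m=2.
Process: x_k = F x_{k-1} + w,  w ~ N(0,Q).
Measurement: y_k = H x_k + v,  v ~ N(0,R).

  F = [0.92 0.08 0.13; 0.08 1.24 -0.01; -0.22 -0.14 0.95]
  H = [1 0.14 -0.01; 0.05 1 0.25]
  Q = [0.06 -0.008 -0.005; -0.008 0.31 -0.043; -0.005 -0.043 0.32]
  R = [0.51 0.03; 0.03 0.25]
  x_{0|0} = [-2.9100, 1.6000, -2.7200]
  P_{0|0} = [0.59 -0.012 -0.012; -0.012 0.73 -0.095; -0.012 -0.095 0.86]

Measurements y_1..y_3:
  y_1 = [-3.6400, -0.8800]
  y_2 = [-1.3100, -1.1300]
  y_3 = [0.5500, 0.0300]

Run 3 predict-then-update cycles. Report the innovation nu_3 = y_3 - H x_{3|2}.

step 1: x^-=[-2.9028, 1.7784, -2.1678]  P^-=[0.5720 0.0777 -0.0403; 0.0777 1.4363 -0.2979; -0.0403 -0.2979 1.1686]  S=[1.1336 0.3175; 0.3175 1.6186]  K=[0.5268 -0.0439; 0.0129 0.8412; -0.0860 0.0121]  nu=[-1.0079, -1.9713]  x^+=[-3.3472, 0.1070, -2.1050]  P^+=[0.2689 -0.0108 0.0087; -0.0108 0.2838 -0.2901; 0.0087 -0.2901 1.1606]
step 2: x^-=[-3.3445, -0.1140, -1.2783]  P^-=[0.3035 -0.0205 0.0729; -0.0205 0.7532 -0.4465; 0.0729 -0.4465 1.4589]  S=[0.8225 0.1334; 0.1334 0.8717]  K=[0.3715 -0.0420; -0.0107 0.7365; 0.0097 -0.0911]  nu=[2.0377, -0.5292]  x^+=[-2.5653, -0.5256, -1.2104]  P^+=[0.1927 -0.0268 0.0712; -0.0268 0.2824 -0.3890; 0.0712 -0.3890 1.4518]
step 3: x^-=[-2.5595, -0.8448, -0.5119]  P^-=[0.2544 -0.0607 0.1738; -0.0607 0.7498 -0.5548; 0.1738 -0.5548 1.7172]  S=[0.7603 0.1117; 0.1117 0.8286]  K=[0.3284 -0.0498; -0.0432 0.7396; 0.1270 -0.1581]  nu=[3.2227, 1.1308]  x^+=[-1.5574, -0.1477, -0.2813]  P^+=[0.1740 -0.0468 0.1420; -0.0468 0.3022 -0.4650; 0.1420 -0.4650 1.6887]

innov = [3.2227, 1.1308]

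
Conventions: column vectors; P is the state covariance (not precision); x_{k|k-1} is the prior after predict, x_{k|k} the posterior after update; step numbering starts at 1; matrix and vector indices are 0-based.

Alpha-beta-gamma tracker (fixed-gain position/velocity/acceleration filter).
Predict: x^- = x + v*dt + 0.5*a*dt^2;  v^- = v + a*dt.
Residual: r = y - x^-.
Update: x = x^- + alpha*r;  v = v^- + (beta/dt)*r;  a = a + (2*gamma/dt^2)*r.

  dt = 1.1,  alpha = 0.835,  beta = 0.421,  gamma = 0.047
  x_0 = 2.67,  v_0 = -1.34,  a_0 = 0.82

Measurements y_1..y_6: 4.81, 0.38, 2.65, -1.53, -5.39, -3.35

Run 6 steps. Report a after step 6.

step 1: x_pred=1.6921  r=3.1179  x^+=4.2955  v^+=0.7553  a^+=1.0622
step 2: x_pred=5.7690  r=-5.3890  x^+=1.2692  v^+=-0.1388  a^+=0.6436
step 3: x_pred=1.5059  r=1.1441  x^+=2.4612  v^+=1.0070  a^+=0.7324
step 4: x_pred=4.0121  r=-5.5421  x^+=-0.6156  v^+=-0.3084  a^+=0.3019
step 5: x_pred=-0.7721  r=-4.6179  x^+=-4.6281  v^+=-1.7437  a^+=-0.0568
step 6: x_pred=-6.5805  r=3.2305  x^+=-3.8830  v^+=-0.5698  a^+=0.1941

a_post = 0.1941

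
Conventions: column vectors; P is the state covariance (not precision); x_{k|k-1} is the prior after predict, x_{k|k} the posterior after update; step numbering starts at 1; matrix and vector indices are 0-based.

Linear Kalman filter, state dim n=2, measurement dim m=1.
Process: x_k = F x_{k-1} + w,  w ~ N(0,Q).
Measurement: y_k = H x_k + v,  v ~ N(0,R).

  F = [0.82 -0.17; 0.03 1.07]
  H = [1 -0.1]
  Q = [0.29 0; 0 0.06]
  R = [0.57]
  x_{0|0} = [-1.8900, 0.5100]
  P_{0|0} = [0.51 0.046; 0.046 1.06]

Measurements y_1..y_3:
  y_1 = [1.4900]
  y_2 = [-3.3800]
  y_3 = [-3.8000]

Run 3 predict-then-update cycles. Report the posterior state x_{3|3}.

step 1: x^-=[-1.6365, 0.4890]  P^-=[0.6507 -0.1401; -0.1401 1.2770]  S=[1.2615]  K=[0.5269; -0.2123]  nu=[3.1754]  x^+=[0.0367, -0.1852]  P^+=[0.3005 0.0010; 0.0010 1.2201]
step 2: x^-=[0.0616, -0.1970]  P^-=[0.5270 -0.2137; -0.2137 1.4573]  S=[1.1543]  K=[0.4751; -0.3114]  nu=[-3.4613]  x^+=[-1.5827, 0.8807]  P^+=[0.2665 -0.0429; -0.0429 1.3454]
step 3: x^-=[-1.4476, 0.8948]  P^-=[0.5200 -0.2756; -0.2756 1.5978]  S=[1.1611]  K=[0.4716; -0.3750]  nu=[-2.2629]  x^+=[-2.5148, 1.7434]  P^+=[0.2618 -0.0703; -0.0703 1.4345]

x_post = [-2.5148, 1.7434]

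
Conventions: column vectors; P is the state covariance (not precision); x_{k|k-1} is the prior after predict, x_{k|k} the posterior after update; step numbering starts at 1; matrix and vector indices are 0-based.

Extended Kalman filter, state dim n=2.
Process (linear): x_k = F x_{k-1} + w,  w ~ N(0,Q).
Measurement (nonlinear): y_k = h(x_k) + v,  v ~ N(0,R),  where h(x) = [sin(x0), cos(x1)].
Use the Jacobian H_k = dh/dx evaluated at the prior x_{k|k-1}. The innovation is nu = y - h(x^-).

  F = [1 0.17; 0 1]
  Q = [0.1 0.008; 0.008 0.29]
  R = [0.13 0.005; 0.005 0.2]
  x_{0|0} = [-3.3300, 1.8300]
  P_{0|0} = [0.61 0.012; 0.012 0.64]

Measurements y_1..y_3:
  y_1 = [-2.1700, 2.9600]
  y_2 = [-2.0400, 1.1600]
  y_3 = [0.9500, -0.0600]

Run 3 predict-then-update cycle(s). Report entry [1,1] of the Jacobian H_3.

H_jac[1,1] = 0.4303

step 1: x^-=[-3.0189, 1.8300]  P^-=[0.7326 0.1288; 0.1288 0.9300]  H_jac=[-0.9925 0.0000; 0.0000 -0.9666]  S=[0.8516 0.1286; 0.1286 1.0689]  K=[-0.8516 -0.0140; -0.0236 -0.8382]  nu=[-2.0476, 3.2163]  x^+=[-1.3202, -0.8175]  P^+=[0.1116 0.0073; 0.0073 0.1735]
step 2: x^-=[-1.4592, -0.8175]  P^-=[0.2191 0.0448; 0.0448 0.4635]  H_jac=[0.1114 0.0000; 0.0000 0.7294]  S=[0.1327 0.0086; 0.0086 0.4466]  K=[0.1793 0.0697; -0.0117 0.7573]  nu=[-1.0462, 0.4759]  x^+=[-1.6136, -0.4448]  P^+=[0.2125 0.0203; 0.0203 0.2076]
step 3: x^-=[-1.6893, -0.4448]  P^-=[0.3254 0.0636; 0.0636 0.4976]  H_jac=[-0.1182 0.0000; 0.0000 0.4303]  S=[0.1345 0.0018; 0.0018 0.2921]  K=[-0.2871 0.0955; -0.0655 0.7333]  nu=[1.9430, -0.9627]  x^+=[-2.3390, -1.2780]  P^+=[0.3117 0.0410; 0.0410 0.3401]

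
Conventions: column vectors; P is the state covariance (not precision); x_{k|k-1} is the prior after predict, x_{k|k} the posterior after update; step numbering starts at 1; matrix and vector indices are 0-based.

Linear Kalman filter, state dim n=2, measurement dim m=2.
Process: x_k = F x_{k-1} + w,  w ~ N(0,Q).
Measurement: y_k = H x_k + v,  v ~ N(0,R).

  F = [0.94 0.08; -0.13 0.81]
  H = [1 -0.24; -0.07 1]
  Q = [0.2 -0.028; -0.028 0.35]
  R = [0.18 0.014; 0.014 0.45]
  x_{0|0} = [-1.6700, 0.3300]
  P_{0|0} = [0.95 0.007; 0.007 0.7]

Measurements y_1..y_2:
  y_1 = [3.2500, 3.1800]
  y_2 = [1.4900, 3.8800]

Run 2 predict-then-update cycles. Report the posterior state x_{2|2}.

x_post = [2.3407, 2.7700]

step 1: x^-=[-1.5434, 0.4844]  P^-=[1.0450 -0.0935; -0.0935 0.8239]  S=[1.3173 -0.3519; -0.3519 1.2921]  K=[0.8367 0.0989; -0.0532 0.6282]  nu=[4.9097, 2.5876]  x^+=[2.8207, 1.8485]  P^+=[0.1683 0.0680; 0.0680 0.2867]
step 2: x^-=[2.7993, 1.1306]  P^-=[0.3608 0.0211; 0.0211 0.5266]  S=[0.5610 -0.1162; -0.1162 0.9754]  K=[0.6492 0.0731; -0.0781 0.5291]  nu=[-1.0380, 2.9454]  x^+=[2.3407, 2.7700]  P^+=[0.1301 0.0511; 0.0511 0.2406]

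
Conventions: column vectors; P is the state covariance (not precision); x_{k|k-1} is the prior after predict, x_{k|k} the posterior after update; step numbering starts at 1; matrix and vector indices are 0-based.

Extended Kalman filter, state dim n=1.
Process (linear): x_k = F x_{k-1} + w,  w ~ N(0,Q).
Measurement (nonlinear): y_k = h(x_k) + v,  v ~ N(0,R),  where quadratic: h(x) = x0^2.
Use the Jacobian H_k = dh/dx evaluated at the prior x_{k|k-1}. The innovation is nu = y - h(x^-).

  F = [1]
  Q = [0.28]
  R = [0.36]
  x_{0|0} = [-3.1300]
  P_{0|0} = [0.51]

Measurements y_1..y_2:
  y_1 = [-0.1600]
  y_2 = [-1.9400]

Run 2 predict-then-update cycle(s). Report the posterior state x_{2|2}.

x_post = [-0.3155]

step 1: x^-=[-3.1300]  P^-=[0.7900]  H_jac=[-6.2600]  S=[31.3182]  K=[-0.1579]  nu=[-9.9569]  x^+=[-1.5577]  P^+=[0.0091]
step 2: x^-=[-1.5577]  P^-=[0.2891]  H_jac=[-3.1154]  S=[3.1658]  K=[-0.2845]  nu=[-4.3665]  x^+=[-0.3155]  P^+=[0.0329]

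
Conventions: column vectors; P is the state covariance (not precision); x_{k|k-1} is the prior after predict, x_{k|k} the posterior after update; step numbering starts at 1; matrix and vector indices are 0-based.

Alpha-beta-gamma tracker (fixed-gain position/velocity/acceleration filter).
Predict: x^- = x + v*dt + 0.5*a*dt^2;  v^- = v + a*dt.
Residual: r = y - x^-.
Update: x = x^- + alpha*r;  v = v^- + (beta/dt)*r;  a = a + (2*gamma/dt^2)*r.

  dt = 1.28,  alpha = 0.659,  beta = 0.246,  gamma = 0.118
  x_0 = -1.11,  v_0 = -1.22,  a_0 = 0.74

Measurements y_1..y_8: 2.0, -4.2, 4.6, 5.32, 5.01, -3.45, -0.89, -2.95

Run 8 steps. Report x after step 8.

x_post = -3.7924

step 1: x_pred=-2.0654  r=4.0654  x^+=0.6137  v^+=0.5085  a^+=1.3256
step 2: x_pred=2.3505  r=-6.5505  x^+=-1.9663  v^+=0.9463  a^+=0.3820
step 3: x_pred=-0.4420  r=5.0420  x^+=2.8807  v^+=2.4044  a^+=1.1083
step 4: x_pred=6.8662  r=-1.5462  x^+=5.8472  v^+=3.5258  a^+=0.8856
step 5: x_pred=11.0858  r=-6.0758  x^+=7.0818  v^+=3.4917  a^+=0.0104
step 6: x_pred=11.5597  r=-15.0097  x^+=1.6683  v^+=0.6203  a^+=-2.1516
step 7: x_pred=0.6997  r=-1.5897  x^+=-0.3479  v^+=-2.4393  a^+=-2.3806
step 8: x_pred=-5.4204  r=2.4704  x^+=-3.7924  v^+=-5.0117  a^+=-2.0248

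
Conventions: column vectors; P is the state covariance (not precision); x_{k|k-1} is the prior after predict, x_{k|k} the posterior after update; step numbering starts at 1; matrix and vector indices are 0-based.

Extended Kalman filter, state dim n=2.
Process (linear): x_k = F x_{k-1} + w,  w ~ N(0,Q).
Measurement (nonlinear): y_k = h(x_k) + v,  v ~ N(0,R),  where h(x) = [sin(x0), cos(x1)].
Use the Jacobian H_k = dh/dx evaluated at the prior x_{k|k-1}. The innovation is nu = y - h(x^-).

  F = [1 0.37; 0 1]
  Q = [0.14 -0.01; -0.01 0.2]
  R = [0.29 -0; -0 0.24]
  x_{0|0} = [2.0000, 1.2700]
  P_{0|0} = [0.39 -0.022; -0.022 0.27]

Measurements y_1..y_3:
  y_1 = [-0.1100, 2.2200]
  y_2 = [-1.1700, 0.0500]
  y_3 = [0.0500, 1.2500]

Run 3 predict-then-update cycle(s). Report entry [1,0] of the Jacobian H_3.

step 1: x^-=[2.4699, 1.2700]  P^-=[0.5507 0.0679; 0.0679 0.4700]  H_jac=[-0.7828 0.0000; 0.0000 -0.9551]  S=[0.6274 0.0508; 0.0508 0.6687]  K=[-0.6834 -0.0451; -0.0306 -0.6689]  nu=[-0.7323, 1.9237]  x^+=[2.8836, 0.0056]  P^+=[0.2532 0.0113; 0.0113 0.1681]
step 2: x^-=[2.8856, 0.0056]  P^-=[0.4246 0.0635; 0.0635 0.3681]  H_jac=[-0.9674 0.0000; 0.0000 -0.0056]  S=[0.6874 0.0003; 0.0003 0.2400]  K=[-0.5976 -0.0006; -0.0894 -0.0084]  nu=[-1.4232, -0.9500]  x^+=[3.7367, 0.1408]  P^+=[0.1791 0.0268; 0.0268 0.3626]
step 3: x^-=[3.7888, 0.1408]  P^-=[0.3886 0.1510; 0.1510 0.5626]  H_jac=[-0.7978 0.0000; 0.0000 -0.1403]  S=[0.5373 0.0169; 0.0169 0.2511]  K=[-0.5755 -0.0456; -0.2147 -0.2999]  nu=[0.6529, 0.2599]  x^+=[3.4011, -0.0774]  P^+=[0.2092 0.0780; 0.0780 0.5130]

H_jac[1,0] = 0.0000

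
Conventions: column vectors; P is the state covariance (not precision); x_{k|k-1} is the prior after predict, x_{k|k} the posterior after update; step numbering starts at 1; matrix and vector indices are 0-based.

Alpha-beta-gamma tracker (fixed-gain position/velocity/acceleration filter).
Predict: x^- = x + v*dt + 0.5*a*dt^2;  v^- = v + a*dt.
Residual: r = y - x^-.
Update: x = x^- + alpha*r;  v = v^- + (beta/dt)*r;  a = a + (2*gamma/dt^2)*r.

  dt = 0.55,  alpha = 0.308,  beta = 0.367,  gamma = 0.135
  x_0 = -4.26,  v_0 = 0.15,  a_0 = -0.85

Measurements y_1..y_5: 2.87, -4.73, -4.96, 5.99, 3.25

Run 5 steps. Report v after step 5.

v_post = 3.3918

step 1: x_pred=-4.3061  r=7.1761  x^+=-2.0958  v^+=4.4709  a^+=5.5551
step 2: x_pred=1.2034  r=-5.9334  x^+=-0.6241  v^+=3.5670  a^+=0.2592
step 3: x_pred=1.3769  r=-6.3369  x^+=-0.5748  v^+=-0.5189  a^+=-5.3969
step 4: x_pred=-1.6765  r=7.6665  x^+=0.6848  v^+=1.6284  a^+=1.4459
step 5: x_pred=1.7991  r=1.4509  x^+=2.2460  v^+=3.3918  a^+=2.7409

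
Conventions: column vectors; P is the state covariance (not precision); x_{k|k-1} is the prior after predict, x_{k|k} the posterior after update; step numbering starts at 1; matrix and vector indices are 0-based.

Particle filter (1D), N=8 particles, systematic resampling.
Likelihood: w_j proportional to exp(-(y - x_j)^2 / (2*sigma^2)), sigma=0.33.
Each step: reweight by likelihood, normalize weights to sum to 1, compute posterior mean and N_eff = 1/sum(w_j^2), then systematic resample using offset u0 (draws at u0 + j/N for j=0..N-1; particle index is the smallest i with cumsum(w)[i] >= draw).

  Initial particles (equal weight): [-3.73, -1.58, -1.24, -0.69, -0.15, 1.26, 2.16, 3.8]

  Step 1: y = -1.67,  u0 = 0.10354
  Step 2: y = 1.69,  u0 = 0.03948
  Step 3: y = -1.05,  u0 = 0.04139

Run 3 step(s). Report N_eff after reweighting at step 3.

N_eff = 8.0000

step 1: w=[0.0000, 0.6865, 0.3048, 0.0087, 0.0000, 0.0000, 0.0000, 0.0000]  mean=-1.4686  Neff=1.7723  idx=[1, 1, 1, 1, 1, 2, 2, 2]
step 2: w=[0.0000, 0.0000, 0.0000, 0.0000, 0.0000, 0.3333, 0.3333, 0.3333]  mean=-1.2400  Neff=3.0006  idx=[5, 5, 5, 6, 6, 6, 7, 7]
step 3: w=[0.1250, 0.1250, 0.1250, 0.1250, 0.1250, 0.1250, 0.1250, 0.1250]  mean=-1.2400  Neff=8.0000  idx=[0, 1, 2, 3, 4, 5, 6, 7]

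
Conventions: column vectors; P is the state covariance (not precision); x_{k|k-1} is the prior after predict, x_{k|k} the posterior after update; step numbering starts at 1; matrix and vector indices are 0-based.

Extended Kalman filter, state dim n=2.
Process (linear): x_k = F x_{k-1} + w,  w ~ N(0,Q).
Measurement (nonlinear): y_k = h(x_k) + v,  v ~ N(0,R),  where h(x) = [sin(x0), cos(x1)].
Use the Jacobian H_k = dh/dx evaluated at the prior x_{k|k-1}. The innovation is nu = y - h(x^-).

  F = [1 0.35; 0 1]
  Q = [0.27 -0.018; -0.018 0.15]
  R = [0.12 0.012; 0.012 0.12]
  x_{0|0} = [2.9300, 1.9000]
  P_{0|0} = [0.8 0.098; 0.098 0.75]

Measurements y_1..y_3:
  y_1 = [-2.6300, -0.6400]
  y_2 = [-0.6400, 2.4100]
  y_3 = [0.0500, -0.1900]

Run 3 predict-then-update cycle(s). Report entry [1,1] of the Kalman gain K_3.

step 1: x^-=[3.5950, 1.9000]  P^-=[1.2305 0.3425; 0.3425 0.9000]  H_jac=[-0.8990 0.0000; 0.0000 -0.9463]  S=[1.1144 0.3034; 0.3034 0.9259]  K=[-0.9852 -0.0273; -0.0284 -0.9105]  nu=[-2.1920, -0.3167]  x^+=[5.7631, 2.2507]  P^+=[0.1319 0.0159; 0.0159 0.1158]
step 2: x^-=[6.5509, 2.2507]  P^-=[0.4272 0.0385; 0.0385 0.2658]  H_jac=[0.9644 0.0000; 0.0000 -0.7776]  S=[0.5173 -0.0169; -0.0169 0.2807]  K=[0.7945 -0.0589; 0.0478 -0.7334]  nu=[-0.9045, 3.0387]  x^+=[5.6533, -0.0212]  P^+=[0.0981 -0.0032; -0.0032 0.1124]
step 3: x^-=[5.6459, -0.0212]  P^-=[0.3797 0.0182; 0.0182 0.2624]  H_jac=[0.8037 0.0000; 0.0000 0.0212]  S=[0.3653 0.0123; 0.0123 0.1201]  K=[0.8382 -0.0827; 0.0386 0.0424]  nu=[0.6450, -1.1898]  x^+=[6.2850, -0.0468]  P^+=[0.1239 0.0064; 0.0064 0.2616]

K[1,1] = 0.0424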